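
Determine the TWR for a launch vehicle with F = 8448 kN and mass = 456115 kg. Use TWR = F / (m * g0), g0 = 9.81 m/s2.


TWR = 8448000 / (456115 * 9.81) = 1.89

1.89


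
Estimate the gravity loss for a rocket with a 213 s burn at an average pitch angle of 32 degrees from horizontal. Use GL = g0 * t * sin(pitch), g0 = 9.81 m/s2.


GL = 9.81 * 213 * sin(32 deg) = 1107 m/s

1107 m/s


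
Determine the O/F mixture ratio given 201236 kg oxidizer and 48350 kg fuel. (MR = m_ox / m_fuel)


MR = 201236 / 48350 = 4.16

4.16


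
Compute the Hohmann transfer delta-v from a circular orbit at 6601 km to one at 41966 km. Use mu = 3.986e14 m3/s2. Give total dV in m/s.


V1 = sqrt(mu/r1) = 7770.77 m/s
dV1 = V1*(sqrt(2*r2/(r1+r2)) - 1) = 2444.67 m/s
V2 = sqrt(mu/r2) = 3081.91 m/s
dV2 = V2*(1 - sqrt(2*r1/(r1+r2))) = 1475.08 m/s
Total dV = 3920 m/s

3920 m/s


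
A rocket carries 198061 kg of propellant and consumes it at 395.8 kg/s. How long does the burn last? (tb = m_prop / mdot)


tb = 198061 / 395.8 = 500.4 s

500.4 s


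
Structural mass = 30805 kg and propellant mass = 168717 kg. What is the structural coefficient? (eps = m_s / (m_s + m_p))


eps = 30805 / (30805 + 168717) = 0.1544

0.1544


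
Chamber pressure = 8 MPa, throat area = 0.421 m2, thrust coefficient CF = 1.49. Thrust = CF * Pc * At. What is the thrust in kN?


F = 1.49 * 8e6 * 0.421 = 5.0183e+06 N = 5018.3 kN

5018.3 kN


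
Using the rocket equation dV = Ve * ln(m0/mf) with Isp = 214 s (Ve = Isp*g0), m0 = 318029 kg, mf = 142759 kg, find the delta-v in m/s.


Ve = 214 * 9.81 = 2099.34 m/s
dV = 2099.34 * ln(318029/142759) = 1682 m/s

1682 m/s


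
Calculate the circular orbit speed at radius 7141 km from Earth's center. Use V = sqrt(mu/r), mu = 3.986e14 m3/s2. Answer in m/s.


V = sqrt(3.986e14 / 7141000) = 7471 m/s

7471 m/s


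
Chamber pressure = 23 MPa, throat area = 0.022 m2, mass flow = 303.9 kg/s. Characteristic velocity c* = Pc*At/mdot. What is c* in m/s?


c* = 23e6 * 0.022 / 303.9 = 1665 m/s

1665 m/s


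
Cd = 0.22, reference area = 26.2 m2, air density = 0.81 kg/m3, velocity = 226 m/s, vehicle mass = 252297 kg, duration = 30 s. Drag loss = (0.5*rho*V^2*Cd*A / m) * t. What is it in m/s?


D = 0.5 * 0.81 * 226^2 * 0.22 * 26.2 = 119232.84 N
a = 119232.84 / 252297 = 0.4726 m/s2
dV = 0.4726 * 30 = 14.2 m/s

14.2 m/s


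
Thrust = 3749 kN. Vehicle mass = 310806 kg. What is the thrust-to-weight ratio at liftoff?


TWR = 3749000 / (310806 * 9.81) = 1.23

1.23


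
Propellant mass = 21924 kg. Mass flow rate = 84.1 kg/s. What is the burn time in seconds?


tb = 21924 / 84.1 = 260.7 s

260.7 s


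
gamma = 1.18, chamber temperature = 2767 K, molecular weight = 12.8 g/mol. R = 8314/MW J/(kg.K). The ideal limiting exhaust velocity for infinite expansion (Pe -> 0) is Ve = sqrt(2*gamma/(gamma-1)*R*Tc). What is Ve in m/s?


R = 8314 / 12.8 = 649.53 J/(kg.K)
Ve = sqrt(2 * 1.18 / (1.18 - 1) * 649.53 * 2767) = 4854 m/s

4854 m/s


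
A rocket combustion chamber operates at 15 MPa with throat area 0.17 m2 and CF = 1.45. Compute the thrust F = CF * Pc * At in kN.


F = 1.45 * 15e6 * 0.17 = 3.6975e+06 N = 3697.5 kN

3697.5 kN


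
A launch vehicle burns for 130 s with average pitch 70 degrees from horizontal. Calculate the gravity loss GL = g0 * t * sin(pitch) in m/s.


GL = 9.81 * 130 * sin(70 deg) = 1198 m/s

1198 m/s


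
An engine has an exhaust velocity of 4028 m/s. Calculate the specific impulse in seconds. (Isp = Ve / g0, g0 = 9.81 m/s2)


Isp = Ve / g0 = 4028 / 9.81 = 410.6 s

410.6 s


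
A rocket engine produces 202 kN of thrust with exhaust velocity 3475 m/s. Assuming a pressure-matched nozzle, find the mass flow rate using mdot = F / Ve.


mdot = F / Ve = 202000 / 3475 = 58.1 kg/s

58.1 kg/s


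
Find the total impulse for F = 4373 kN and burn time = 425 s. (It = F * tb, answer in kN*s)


It = 4373 * 425 = 1858525 kN*s

1858525 kN*s


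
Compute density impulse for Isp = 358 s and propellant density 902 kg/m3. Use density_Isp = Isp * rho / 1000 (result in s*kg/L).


rho*Isp = 358 * 902 / 1000 = 323 s*kg/L

323 s*kg/L


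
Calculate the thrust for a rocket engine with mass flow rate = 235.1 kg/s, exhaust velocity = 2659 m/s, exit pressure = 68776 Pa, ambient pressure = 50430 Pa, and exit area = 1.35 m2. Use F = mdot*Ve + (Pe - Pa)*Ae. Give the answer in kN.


F = 235.1 * 2659 + (68776 - 50430) * 1.35 = 649898.0 N = 649.9 kN

649.9 kN


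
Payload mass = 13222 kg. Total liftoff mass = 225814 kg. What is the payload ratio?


PR = 13222 / 225814 = 0.0586

0.0586


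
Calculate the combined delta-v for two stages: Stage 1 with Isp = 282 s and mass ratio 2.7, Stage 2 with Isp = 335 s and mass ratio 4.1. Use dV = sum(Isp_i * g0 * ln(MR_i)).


dV1 = 282 * 9.81 * ln(2.7) = 2747.8 m/s
dV2 = 335 * 9.81 * ln(4.1) = 4637.0 m/s
Total dV = 2747.8 + 4637.0 = 7384.8 m/s ~ 7385 m/s

7385 m/s


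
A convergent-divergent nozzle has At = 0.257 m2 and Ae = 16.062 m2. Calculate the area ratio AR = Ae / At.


AR = 16.062 / 0.257 = 62.5

62.5


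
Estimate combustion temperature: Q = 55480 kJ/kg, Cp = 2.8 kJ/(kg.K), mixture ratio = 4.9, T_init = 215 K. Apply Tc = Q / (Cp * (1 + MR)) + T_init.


Tc = 55480 / (2.8 * (1 + 4.9)) + 215 = 3573 K

3573 K


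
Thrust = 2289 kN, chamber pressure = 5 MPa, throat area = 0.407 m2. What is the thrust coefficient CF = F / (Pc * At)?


CF = 2289000 / (5e6 * 0.407) = 1.12

1.12


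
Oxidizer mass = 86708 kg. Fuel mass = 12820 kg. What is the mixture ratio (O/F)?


MR = 86708 / 12820 = 6.76

6.76


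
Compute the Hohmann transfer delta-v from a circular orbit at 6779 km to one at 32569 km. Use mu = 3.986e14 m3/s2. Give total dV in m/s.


V1 = sqrt(mu/r1) = 7668.07 m/s
dV1 = V1*(sqrt(2*r2/(r1+r2)) - 1) = 2197.95 m/s
V2 = sqrt(mu/r2) = 3498.38 m/s
dV2 = V2*(1 - sqrt(2*r1/(r1+r2))) = 1444.84 m/s
Total dV = 3643 m/s

3643 m/s


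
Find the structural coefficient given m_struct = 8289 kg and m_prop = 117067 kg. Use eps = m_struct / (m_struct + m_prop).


eps = 8289 / (8289 + 117067) = 0.0661

0.0661


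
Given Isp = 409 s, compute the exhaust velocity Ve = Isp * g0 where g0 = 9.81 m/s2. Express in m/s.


Ve = Isp * g0 = 409 * 9.81 = 4012.3 m/s

4012.3 m/s


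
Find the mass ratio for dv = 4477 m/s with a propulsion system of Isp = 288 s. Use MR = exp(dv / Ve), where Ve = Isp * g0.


Ve = 288 * 9.81 = 2825.28 m/s
MR = exp(4477 / 2825.28) = 4.877

4.877


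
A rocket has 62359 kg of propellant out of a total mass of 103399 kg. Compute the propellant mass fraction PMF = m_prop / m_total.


PMF = 62359 / 103399 = 0.603

0.603


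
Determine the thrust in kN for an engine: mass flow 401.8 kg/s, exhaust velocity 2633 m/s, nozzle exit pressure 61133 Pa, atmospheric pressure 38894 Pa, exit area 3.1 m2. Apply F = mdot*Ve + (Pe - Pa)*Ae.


F = 401.8 * 2633 + (61133 - 38894) * 3.1 = 1.1269e+06 N = 1126.9 kN

1126.9 kN


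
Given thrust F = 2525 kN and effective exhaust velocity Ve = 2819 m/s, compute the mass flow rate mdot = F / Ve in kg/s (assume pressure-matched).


mdot = F / Ve = 2525000 / 2819 = 895.7 kg/s

895.7 kg/s


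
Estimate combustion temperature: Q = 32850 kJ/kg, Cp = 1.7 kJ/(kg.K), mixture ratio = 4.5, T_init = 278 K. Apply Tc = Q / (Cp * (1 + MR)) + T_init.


Tc = 32850 / (1.7 * (1 + 4.5)) + 278 = 3791 K

3791 K


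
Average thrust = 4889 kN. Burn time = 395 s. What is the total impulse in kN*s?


It = 4889 * 395 = 1931155 kN*s

1931155 kN*s


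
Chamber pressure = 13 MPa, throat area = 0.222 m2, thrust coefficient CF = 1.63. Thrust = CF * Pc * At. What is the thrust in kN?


F = 1.63 * 13e6 * 0.222 = 4.7042e+06 N = 4704.2 kN

4704.2 kN


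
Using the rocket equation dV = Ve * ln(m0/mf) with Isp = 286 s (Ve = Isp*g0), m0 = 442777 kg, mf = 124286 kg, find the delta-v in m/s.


Ve = 286 * 9.81 = 2805.66 m/s
dV = 2805.66 * ln(442777/124286) = 3565 m/s

3565 m/s


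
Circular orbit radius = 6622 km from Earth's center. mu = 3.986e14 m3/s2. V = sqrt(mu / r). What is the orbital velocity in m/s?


V = sqrt(3.986e14 / 6622000) = 7758 m/s

7758 m/s


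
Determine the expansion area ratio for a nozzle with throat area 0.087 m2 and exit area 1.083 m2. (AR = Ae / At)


AR = 1.083 / 0.087 = 12.4

12.4


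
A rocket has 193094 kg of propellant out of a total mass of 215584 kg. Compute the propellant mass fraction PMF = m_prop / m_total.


PMF = 193094 / 215584 = 0.896

0.896


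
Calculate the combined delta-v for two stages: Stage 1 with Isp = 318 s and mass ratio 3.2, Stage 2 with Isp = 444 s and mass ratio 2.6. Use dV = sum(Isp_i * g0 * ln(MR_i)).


dV1 = 318 * 9.81 * ln(3.2) = 3628.5 m/s
dV2 = 444 * 9.81 * ln(2.6) = 4161.9 m/s
Total dV = 3628.5 + 4161.9 = 7790.4 m/s ~ 7790 m/s

7790 m/s


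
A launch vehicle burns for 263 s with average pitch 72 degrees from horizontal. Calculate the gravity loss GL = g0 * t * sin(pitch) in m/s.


GL = 9.81 * 263 * sin(72 deg) = 2454 m/s

2454 m/s


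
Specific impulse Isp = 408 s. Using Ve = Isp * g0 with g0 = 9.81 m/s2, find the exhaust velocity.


Ve = Isp * g0 = 408 * 9.81 = 4002.5 m/s

4002.5 m/s


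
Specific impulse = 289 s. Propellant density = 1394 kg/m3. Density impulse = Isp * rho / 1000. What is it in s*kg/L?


rho*Isp = 289 * 1394 / 1000 = 403 s*kg/L

403 s*kg/L


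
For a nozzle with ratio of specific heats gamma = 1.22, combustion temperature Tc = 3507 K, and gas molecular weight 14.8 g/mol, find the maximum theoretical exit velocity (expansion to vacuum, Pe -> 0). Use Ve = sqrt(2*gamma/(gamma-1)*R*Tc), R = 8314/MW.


R = 8314 / 14.8 = 561.76 J/(kg.K)
Ve = sqrt(2 * 1.22 / (1.22 - 1) * 561.76 * 3507) = 4674 m/s

4674 m/s


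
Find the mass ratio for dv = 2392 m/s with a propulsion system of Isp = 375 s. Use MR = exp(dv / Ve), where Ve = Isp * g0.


Ve = 375 * 9.81 = 3678.75 m/s
MR = exp(2392 / 3678.75) = 1.916

1.916


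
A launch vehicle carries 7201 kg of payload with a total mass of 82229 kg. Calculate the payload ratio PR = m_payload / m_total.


PR = 7201 / 82229 = 0.0876

0.0876


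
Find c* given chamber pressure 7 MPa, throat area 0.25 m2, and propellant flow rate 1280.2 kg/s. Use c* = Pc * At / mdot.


c* = 7e6 * 0.25 / 1280.2 = 1367 m/s

1367 m/s


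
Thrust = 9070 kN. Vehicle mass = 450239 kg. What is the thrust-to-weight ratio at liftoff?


TWR = 9070000 / (450239 * 9.81) = 2.05

2.05


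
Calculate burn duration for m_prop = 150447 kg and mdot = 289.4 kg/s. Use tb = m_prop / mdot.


tb = 150447 / 289.4 = 519.9 s

519.9 s


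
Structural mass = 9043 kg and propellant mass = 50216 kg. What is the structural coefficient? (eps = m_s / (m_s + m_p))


eps = 9043 / (9043 + 50216) = 0.1526

0.1526


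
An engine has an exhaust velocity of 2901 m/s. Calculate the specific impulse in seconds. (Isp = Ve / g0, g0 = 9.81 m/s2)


Isp = Ve / g0 = 2901 / 9.81 = 295.7 s

295.7 s


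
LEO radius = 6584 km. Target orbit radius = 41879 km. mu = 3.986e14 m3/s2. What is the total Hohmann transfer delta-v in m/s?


V1 = sqrt(mu/r1) = 7780.79 m/s
dV1 = V1*(sqrt(2*r2/(r1+r2)) - 1) = 2448.18 m/s
V2 = sqrt(mu/r2) = 3085.11 m/s
dV2 = V2*(1 - sqrt(2*r1/(r1+r2))) = 1476.96 m/s
Total dV = 3925 m/s

3925 m/s


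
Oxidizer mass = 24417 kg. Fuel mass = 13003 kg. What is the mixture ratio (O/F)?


MR = 24417 / 13003 = 1.88

1.88


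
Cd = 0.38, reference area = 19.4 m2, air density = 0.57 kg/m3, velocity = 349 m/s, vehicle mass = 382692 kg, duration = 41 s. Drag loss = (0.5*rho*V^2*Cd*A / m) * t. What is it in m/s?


D = 0.5 * 0.57 * 349^2 * 0.38 * 19.4 = 255906.34 N
a = 255906.34 / 382692 = 0.6687 m/s2
dV = 0.6687 * 41 = 27.4 m/s

27.4 m/s


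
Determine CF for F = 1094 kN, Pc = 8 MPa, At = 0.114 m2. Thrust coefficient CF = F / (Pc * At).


CF = 1094000 / (8e6 * 0.114) = 1.2

1.2


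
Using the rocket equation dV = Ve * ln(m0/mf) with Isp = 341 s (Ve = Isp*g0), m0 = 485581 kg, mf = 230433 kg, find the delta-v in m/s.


Ve = 341 * 9.81 = 3345.21 m/s
dV = 3345.21 * ln(485581/230433) = 2493 m/s

2493 m/s


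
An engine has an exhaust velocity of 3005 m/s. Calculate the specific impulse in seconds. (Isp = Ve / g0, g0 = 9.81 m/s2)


Isp = Ve / g0 = 3005 / 9.81 = 306.3 s

306.3 s


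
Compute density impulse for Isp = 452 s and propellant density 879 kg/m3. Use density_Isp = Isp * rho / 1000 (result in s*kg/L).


rho*Isp = 452 * 879 / 1000 = 397 s*kg/L

397 s*kg/L


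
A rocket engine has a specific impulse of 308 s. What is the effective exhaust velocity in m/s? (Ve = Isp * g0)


Ve = Isp * g0 = 308 * 9.81 = 3021.5 m/s

3021.5 m/s


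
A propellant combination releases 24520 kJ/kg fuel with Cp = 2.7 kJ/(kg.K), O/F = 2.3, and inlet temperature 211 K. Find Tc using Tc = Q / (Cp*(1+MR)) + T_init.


Tc = 24520 / (2.7 * (1 + 2.3)) + 211 = 2963 K

2963 K


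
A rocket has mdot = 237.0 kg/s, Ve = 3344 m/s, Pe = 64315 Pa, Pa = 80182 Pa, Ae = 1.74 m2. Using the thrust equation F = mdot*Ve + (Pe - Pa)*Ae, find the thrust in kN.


F = 237.0 * 3344 + (64315 - 80182) * 1.74 = 764919.0 N = 764.9 kN

764.9 kN


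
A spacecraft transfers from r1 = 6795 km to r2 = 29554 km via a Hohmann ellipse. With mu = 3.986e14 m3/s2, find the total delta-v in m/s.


V1 = sqrt(mu/r1) = 7659.03 m/s
dV1 = V1*(sqrt(2*r2/(r1+r2)) - 1) = 2107.73 m/s
V2 = sqrt(mu/r2) = 3672.49 m/s
dV2 = V2*(1 - sqrt(2*r1/(r1+r2))) = 1426.93 m/s
Total dV = 3535 m/s

3535 m/s


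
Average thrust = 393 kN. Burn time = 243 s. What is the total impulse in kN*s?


It = 393 * 243 = 95499 kN*s

95499 kN*s


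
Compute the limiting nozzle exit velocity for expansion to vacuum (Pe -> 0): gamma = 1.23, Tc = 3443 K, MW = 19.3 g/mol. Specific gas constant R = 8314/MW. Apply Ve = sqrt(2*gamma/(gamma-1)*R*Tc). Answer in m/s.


R = 8314 / 19.3 = 430.78 J/(kg.K)
Ve = sqrt(2 * 1.23 / (1.23 - 1) * 430.78 * 3443) = 3983 m/s

3983 m/s


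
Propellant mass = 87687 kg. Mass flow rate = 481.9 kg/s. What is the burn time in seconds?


tb = 87687 / 481.9 = 182.0 s

182.0 s


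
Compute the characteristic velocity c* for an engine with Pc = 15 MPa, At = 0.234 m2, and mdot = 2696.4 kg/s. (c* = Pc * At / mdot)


c* = 15e6 * 0.234 / 2696.4 = 1302 m/s

1302 m/s


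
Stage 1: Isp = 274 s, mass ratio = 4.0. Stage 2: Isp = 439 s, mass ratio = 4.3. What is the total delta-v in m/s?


dV1 = 274 * 9.81 * ln(4.0) = 3726.3 m/s
dV2 = 439 * 9.81 * ln(4.3) = 6281.7 m/s
Total dV = 3726.3 + 6281.7 = 10008.0 m/s ~ 10008 m/s

10008 m/s


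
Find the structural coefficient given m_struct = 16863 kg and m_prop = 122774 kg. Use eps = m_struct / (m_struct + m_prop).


eps = 16863 / (16863 + 122774) = 0.1208

0.1208


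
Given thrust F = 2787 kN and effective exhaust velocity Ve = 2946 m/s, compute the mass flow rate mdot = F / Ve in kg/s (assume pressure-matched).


mdot = F / Ve = 2787000 / 2946 = 946.0 kg/s

946.0 kg/s


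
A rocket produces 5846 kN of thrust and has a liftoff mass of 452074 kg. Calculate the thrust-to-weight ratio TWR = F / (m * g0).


TWR = 5846000 / (452074 * 9.81) = 1.32

1.32


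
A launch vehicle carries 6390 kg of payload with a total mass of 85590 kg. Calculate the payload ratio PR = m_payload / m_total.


PR = 6390 / 85590 = 0.0747

0.0747


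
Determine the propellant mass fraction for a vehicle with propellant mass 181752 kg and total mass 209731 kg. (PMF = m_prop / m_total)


PMF = 181752 / 209731 = 0.867

0.867


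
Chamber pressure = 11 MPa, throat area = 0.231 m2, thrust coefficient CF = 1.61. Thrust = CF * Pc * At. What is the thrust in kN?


F = 1.61 * 11e6 * 0.231 = 4.0910e+06 N = 4091.0 kN

4091.0 kN


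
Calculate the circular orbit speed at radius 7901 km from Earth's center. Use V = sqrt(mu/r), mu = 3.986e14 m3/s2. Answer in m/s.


V = sqrt(3.986e14 / 7901000) = 7103 m/s

7103 m/s


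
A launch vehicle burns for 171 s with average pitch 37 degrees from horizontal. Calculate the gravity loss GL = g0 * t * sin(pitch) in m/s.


GL = 9.81 * 171 * sin(37 deg) = 1010 m/s

1010 m/s


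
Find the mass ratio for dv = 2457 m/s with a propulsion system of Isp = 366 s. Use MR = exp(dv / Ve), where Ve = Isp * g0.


Ve = 366 * 9.81 = 3590.46 m/s
MR = exp(2457 / 3590.46) = 1.982

1.982


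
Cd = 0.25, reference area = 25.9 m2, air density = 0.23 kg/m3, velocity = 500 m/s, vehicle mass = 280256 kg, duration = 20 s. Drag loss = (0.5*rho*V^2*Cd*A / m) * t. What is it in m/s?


D = 0.5 * 0.23 * 500^2 * 0.25 * 25.9 = 186156.25 N
a = 186156.25 / 280256 = 0.6642 m/s2
dV = 0.6642 * 20 = 13.3 m/s

13.3 m/s


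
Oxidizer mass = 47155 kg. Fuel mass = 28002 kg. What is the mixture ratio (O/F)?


MR = 47155 / 28002 = 1.68

1.68


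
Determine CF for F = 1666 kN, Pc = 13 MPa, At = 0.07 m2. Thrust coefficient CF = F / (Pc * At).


CF = 1666000 / (13e6 * 0.07) = 1.83

1.83


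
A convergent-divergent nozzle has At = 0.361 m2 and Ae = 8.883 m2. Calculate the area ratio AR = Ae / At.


AR = 8.883 / 0.361 = 24.6

24.6


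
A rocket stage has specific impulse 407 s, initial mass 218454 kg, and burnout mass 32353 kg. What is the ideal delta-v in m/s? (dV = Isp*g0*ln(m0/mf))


Ve = 407 * 9.81 = 3992.67 m/s
dV = 3992.67 * ln(218454/32353) = 7625 m/s

7625 m/s


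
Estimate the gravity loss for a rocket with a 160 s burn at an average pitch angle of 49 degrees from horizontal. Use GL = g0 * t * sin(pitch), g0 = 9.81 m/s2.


GL = 9.81 * 160 * sin(49 deg) = 1185 m/s

1185 m/s


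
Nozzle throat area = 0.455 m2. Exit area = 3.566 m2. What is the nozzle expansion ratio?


AR = 3.566 / 0.455 = 7.8

7.8


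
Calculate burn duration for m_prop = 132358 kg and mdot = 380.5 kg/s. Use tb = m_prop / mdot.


tb = 132358 / 380.5 = 347.9 s

347.9 s


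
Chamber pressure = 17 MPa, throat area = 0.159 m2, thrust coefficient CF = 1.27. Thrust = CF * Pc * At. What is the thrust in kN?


F = 1.27 * 17e6 * 0.159 = 3.4328e+06 N = 3432.8 kN

3432.8 kN


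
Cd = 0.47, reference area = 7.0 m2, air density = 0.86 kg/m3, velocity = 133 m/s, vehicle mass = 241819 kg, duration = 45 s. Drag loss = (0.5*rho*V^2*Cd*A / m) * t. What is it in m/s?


D = 0.5 * 0.86 * 133^2 * 0.47 * 7.0 = 25024.63 N
a = 25024.63 / 241819 = 0.1035 m/s2
dV = 0.1035 * 45 = 4.7 m/s

4.7 m/s


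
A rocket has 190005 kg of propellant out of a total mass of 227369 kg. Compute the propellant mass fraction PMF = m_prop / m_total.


PMF = 190005 / 227369 = 0.836

0.836


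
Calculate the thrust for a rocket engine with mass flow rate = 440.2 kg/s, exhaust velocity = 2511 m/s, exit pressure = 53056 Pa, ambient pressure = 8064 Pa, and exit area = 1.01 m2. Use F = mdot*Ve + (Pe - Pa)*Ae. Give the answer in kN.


F = 440.2 * 2511 + (53056 - 8064) * 1.01 = 1.1508e+06 N = 1150.8 kN

1150.8 kN


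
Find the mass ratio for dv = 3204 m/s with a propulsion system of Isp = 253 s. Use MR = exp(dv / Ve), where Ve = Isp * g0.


Ve = 253 * 9.81 = 2481.93 m/s
MR = exp(3204 / 2481.93) = 3.636

3.636


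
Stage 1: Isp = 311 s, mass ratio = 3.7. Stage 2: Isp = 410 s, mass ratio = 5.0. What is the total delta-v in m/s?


dV1 = 311 * 9.81 * ln(3.7) = 3991.6 m/s
dV2 = 410 * 9.81 * ln(5.0) = 6473.3 m/s
Total dV = 3991.6 + 6473.3 = 10464.9 m/s ~ 10465 m/s

10465 m/s


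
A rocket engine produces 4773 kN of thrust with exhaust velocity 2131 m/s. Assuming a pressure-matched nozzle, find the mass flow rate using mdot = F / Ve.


mdot = F / Ve = 4773000 / 2131 = 2239.8 kg/s

2239.8 kg/s


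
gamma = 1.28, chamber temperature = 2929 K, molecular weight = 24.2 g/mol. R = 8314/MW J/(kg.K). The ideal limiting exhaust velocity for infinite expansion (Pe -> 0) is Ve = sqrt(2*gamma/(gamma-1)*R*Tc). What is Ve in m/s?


R = 8314 / 24.2 = 343.55 J/(kg.K)
Ve = sqrt(2 * 1.28 / (1.28 - 1) * 343.55 * 2929) = 3033 m/s

3033 m/s


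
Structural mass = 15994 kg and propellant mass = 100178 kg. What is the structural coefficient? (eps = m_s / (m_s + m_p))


eps = 15994 / (15994 + 100178) = 0.1377

0.1377


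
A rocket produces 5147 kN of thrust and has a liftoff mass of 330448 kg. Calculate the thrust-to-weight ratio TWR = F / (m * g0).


TWR = 5147000 / (330448 * 9.81) = 1.59

1.59


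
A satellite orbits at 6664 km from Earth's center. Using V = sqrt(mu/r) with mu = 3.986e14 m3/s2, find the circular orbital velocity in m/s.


V = sqrt(3.986e14 / 6664000) = 7734 m/s

7734 m/s


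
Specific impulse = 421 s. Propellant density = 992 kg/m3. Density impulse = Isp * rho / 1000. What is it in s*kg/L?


rho*Isp = 421 * 992 / 1000 = 418 s*kg/L

418 s*kg/L


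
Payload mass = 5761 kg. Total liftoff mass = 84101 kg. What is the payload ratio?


PR = 5761 / 84101 = 0.0685

0.0685


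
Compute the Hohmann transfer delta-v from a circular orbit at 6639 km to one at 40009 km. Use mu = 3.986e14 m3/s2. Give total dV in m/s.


V1 = sqrt(mu/r1) = 7748.49 m/s
dV1 = V1*(sqrt(2*r2/(r1+r2)) - 1) = 2399.84 m/s
V2 = sqrt(mu/r2) = 3156.38 m/s
dV2 = V2*(1 - sqrt(2*r1/(r1+r2))) = 1472.39 m/s
Total dV = 3872 m/s

3872 m/s


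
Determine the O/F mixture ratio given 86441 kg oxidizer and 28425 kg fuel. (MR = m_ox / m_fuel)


MR = 86441 / 28425 = 3.04

3.04


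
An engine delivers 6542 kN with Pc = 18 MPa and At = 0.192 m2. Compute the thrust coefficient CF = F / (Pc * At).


CF = 6542000 / (18e6 * 0.192) = 1.89

1.89


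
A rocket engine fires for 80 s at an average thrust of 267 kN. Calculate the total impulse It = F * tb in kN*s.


It = 267 * 80 = 21360 kN*s

21360 kN*s


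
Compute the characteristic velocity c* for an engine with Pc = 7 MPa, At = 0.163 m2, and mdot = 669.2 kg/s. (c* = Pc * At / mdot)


c* = 7e6 * 0.163 / 669.2 = 1705 m/s

1705 m/s


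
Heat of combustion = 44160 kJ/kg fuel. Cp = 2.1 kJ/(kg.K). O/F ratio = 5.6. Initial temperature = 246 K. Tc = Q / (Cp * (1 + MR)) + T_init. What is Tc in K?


Tc = 44160 / (2.1 * (1 + 5.6)) + 246 = 3432 K

3432 K


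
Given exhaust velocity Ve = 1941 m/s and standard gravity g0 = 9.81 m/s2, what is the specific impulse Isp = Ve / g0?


Isp = Ve / g0 = 1941 / 9.81 = 197.9 s

197.9 s


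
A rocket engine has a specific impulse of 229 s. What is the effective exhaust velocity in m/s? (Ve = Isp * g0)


Ve = Isp * g0 = 229 * 9.81 = 2246.5 m/s

2246.5 m/s


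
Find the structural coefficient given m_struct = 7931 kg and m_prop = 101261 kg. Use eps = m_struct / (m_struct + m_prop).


eps = 7931 / (7931 + 101261) = 0.0726

0.0726


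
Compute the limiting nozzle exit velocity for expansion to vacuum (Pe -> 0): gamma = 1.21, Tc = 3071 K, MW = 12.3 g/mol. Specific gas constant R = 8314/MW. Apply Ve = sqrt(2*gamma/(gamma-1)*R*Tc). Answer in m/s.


R = 8314 / 12.3 = 675.93 J/(kg.K)
Ve = sqrt(2 * 1.21 / (1.21 - 1) * 675.93 * 3071) = 4891 m/s

4891 m/s


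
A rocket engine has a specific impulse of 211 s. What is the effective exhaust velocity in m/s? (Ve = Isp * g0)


Ve = Isp * g0 = 211 * 9.81 = 2069.9 m/s

2069.9 m/s


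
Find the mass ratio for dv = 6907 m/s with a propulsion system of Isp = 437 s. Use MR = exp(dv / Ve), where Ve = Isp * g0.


Ve = 437 * 9.81 = 4286.97 m/s
MR = exp(6907 / 4286.97) = 5.009

5.009


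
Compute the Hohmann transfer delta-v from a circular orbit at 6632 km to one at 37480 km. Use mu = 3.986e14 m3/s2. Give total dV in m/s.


V1 = sqrt(mu/r1) = 7752.58 m/s
dV1 = V1*(sqrt(2*r2/(r1+r2)) - 1) = 2353.5 m/s
V2 = sqrt(mu/r2) = 3261.14 m/s
dV2 = V2*(1 - sqrt(2*r1/(r1+r2))) = 1472.89 m/s
Total dV = 3826 m/s

3826 m/s


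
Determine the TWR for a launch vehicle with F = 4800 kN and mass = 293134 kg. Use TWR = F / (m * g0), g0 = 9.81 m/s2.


TWR = 4800000 / (293134 * 9.81) = 1.67

1.67


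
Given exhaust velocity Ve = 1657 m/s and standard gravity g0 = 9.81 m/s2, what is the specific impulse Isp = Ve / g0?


Isp = Ve / g0 = 1657 / 9.81 = 168.9 s

168.9 s


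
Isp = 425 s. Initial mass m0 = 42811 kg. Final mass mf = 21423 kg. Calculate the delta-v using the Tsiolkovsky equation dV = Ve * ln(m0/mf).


Ve = 425 * 9.81 = 4169.25 m/s
dV = 4169.25 * ln(42811/21423) = 2886 m/s

2886 m/s


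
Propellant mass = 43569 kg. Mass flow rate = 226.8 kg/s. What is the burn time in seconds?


tb = 43569 / 226.8 = 192.1 s

192.1 s


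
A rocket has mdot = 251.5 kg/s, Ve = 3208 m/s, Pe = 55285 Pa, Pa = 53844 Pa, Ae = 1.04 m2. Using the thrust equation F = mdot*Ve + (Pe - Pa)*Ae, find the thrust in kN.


F = 251.5 * 3208 + (55285 - 53844) * 1.04 = 808311.0 N = 808.3 kN

808.3 kN


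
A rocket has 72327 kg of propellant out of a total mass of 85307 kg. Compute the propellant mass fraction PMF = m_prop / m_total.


PMF = 72327 / 85307 = 0.848

0.848


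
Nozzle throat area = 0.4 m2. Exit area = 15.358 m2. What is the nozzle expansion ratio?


AR = 15.358 / 0.4 = 38.4

38.4


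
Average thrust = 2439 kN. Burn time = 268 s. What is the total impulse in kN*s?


It = 2439 * 268 = 653652 kN*s

653652 kN*s


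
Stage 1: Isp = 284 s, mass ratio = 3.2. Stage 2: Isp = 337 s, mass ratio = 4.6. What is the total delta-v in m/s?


dV1 = 284 * 9.81 * ln(3.2) = 3240.6 m/s
dV2 = 337 * 9.81 * ln(4.6) = 5045.1 m/s
Total dV = 3240.6 + 5045.1 = 8285.7 m/s ~ 8286 m/s

8286 m/s


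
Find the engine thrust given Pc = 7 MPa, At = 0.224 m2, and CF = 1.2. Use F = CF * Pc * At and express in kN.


F = 1.2 * 7e6 * 0.224 = 1.8816e+06 N = 1881.6 kN

1881.6 kN


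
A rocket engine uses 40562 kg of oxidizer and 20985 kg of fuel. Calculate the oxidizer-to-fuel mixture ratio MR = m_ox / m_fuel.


MR = 40562 / 20985 = 1.93

1.93


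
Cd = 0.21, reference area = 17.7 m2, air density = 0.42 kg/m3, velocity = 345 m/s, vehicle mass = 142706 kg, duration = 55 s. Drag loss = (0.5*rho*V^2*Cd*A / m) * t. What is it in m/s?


D = 0.5 * 0.42 * 345^2 * 0.21 * 17.7 = 92907.34 N
a = 92907.34 / 142706 = 0.651 m/s2
dV = 0.651 * 55 = 35.8 m/s

35.8 m/s


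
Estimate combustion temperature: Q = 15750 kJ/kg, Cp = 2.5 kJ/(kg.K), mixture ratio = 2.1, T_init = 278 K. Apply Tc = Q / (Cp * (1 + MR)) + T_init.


Tc = 15750 / (2.5 * (1 + 2.1)) + 278 = 2310 K

2310 K


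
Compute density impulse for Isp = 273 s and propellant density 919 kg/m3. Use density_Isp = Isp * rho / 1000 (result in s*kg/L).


rho*Isp = 273 * 919 / 1000 = 251 s*kg/L

251 s*kg/L


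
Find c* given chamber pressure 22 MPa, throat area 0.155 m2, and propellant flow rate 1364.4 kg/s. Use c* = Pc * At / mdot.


c* = 22e6 * 0.155 / 1364.4 = 2499 m/s

2499 m/s


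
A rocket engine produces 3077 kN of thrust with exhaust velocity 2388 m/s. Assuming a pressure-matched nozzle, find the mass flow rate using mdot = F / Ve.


mdot = F / Ve = 3077000 / 2388 = 1288.5 kg/s

1288.5 kg/s


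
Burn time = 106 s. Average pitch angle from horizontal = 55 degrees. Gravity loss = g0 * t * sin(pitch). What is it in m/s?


GL = 9.81 * 106 * sin(55 deg) = 852 m/s

852 m/s


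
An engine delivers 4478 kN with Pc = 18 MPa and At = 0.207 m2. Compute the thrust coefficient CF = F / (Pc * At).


CF = 4478000 / (18e6 * 0.207) = 1.2

1.2


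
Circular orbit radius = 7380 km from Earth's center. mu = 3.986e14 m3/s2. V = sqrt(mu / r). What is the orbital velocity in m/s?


V = sqrt(3.986e14 / 7380000) = 7349 m/s

7349 m/s


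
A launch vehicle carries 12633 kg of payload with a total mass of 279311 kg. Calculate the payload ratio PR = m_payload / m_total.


PR = 12633 / 279311 = 0.0452

0.0452


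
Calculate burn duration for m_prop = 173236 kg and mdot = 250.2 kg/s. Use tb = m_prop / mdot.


tb = 173236 / 250.2 = 692.4 s

692.4 s


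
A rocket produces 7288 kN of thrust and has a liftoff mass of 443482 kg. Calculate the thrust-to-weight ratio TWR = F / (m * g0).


TWR = 7288000 / (443482 * 9.81) = 1.68

1.68


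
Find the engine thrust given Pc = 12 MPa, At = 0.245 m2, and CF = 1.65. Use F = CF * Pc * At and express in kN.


F = 1.65 * 12e6 * 0.245 = 4.8510e+06 N = 4851.0 kN

4851.0 kN


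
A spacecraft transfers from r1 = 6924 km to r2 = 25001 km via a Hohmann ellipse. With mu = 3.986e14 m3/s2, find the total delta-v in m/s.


V1 = sqrt(mu/r1) = 7587.35 m/s
dV1 = V1*(sqrt(2*r2/(r1+r2)) - 1) = 1908.16 m/s
V2 = sqrt(mu/r2) = 3992.91 m/s
dV2 = V2*(1 - sqrt(2*r1/(r1+r2))) = 1363.14 m/s
Total dV = 3271 m/s

3271 m/s


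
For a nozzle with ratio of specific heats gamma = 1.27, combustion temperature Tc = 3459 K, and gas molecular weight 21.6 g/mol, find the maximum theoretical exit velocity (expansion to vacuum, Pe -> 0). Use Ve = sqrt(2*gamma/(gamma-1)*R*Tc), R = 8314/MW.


R = 8314 / 21.6 = 384.91 J/(kg.K)
Ve = sqrt(2 * 1.27 / (1.27 - 1) * 384.91 * 3459) = 3539 m/s

3539 m/s


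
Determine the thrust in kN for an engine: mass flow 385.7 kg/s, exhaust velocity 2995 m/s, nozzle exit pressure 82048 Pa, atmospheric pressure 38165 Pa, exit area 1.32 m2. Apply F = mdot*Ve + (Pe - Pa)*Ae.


F = 385.7 * 2995 + (82048 - 38165) * 1.32 = 1.2131e+06 N = 1213.1 kN

1213.1 kN


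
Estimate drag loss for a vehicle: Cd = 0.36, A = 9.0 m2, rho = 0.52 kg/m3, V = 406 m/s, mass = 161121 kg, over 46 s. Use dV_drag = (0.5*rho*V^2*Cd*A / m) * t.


D = 0.5 * 0.52 * 406^2 * 0.36 * 9.0 = 138857.85 N
a = 138857.85 / 161121 = 0.8618 m/s2
dV = 0.8618 * 46 = 39.6 m/s

39.6 m/s


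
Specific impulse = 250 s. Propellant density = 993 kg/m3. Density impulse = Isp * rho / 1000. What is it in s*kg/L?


rho*Isp = 250 * 993 / 1000 = 248 s*kg/L

248 s*kg/L


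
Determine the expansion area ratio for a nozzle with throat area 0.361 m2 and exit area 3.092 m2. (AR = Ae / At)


AR = 3.092 / 0.361 = 8.6

8.6


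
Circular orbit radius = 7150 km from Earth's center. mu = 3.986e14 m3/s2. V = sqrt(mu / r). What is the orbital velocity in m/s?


V = sqrt(3.986e14 / 7150000) = 7466 m/s

7466 m/s


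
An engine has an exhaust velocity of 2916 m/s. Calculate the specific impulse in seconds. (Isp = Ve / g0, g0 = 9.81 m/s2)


Isp = Ve / g0 = 2916 / 9.81 = 297.2 s

297.2 s


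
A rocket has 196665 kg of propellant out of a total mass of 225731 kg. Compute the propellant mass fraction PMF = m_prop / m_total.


PMF = 196665 / 225731 = 0.871

0.871


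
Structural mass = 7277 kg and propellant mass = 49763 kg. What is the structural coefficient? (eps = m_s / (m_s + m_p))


eps = 7277 / (7277 + 49763) = 0.1276

0.1276


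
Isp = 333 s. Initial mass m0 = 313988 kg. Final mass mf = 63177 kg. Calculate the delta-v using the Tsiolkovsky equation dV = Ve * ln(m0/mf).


Ve = 333 * 9.81 = 3266.73 m/s
dV = 3266.73 * ln(313988/63177) = 5238 m/s

5238 m/s


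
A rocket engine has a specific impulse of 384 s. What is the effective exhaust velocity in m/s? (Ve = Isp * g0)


Ve = Isp * g0 = 384 * 9.81 = 3767.0 m/s

3767.0 m/s


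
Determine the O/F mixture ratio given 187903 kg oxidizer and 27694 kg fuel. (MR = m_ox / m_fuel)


MR = 187903 / 27694 = 6.78

6.78


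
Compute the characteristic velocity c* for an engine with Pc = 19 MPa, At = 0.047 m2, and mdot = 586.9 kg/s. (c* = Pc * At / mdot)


c* = 19e6 * 0.047 / 586.9 = 1522 m/s

1522 m/s


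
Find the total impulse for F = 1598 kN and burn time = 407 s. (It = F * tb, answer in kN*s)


It = 1598 * 407 = 650386 kN*s

650386 kN*s


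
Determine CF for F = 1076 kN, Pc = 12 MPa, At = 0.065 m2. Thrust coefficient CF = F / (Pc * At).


CF = 1076000 / (12e6 * 0.065) = 1.38

1.38


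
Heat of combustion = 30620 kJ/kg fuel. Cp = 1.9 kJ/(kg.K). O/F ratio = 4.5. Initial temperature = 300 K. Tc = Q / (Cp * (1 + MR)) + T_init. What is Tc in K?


Tc = 30620 / (1.9 * (1 + 4.5)) + 300 = 3230 K

3230 K


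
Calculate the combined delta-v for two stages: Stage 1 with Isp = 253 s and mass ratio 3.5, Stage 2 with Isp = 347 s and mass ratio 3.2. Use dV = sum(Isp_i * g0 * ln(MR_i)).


dV1 = 253 * 9.81 * ln(3.5) = 3109.3 m/s
dV2 = 347 * 9.81 * ln(3.2) = 3959.4 m/s
Total dV = 3109.3 + 3959.4 = 7068.7 m/s ~ 7069 m/s

7069 m/s


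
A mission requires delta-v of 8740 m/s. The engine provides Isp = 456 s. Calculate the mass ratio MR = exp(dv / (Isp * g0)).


Ve = 456 * 9.81 = 4473.36 m/s
MR = exp(8740 / 4473.36) = 7.055

7.055


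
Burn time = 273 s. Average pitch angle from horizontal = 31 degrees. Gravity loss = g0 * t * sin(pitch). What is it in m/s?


GL = 9.81 * 273 * sin(31 deg) = 1379 m/s

1379 m/s


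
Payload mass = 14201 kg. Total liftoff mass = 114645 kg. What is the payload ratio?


PR = 14201 / 114645 = 0.1239

0.1239


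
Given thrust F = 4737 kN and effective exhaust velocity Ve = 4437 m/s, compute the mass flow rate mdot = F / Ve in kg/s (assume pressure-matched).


mdot = F / Ve = 4737000 / 4437 = 1067.6 kg/s

1067.6 kg/s


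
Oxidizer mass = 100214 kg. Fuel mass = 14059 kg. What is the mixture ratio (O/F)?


MR = 100214 / 14059 = 7.13

7.13


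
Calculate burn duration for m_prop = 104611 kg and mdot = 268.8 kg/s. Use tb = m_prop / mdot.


tb = 104611 / 268.8 = 389.2 s

389.2 s


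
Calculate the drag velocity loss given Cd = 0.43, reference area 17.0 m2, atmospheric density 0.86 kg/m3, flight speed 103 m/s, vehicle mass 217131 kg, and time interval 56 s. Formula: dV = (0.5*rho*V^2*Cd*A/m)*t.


D = 0.5 * 0.86 * 103^2 * 0.43 * 17.0 = 33347.27 N
a = 33347.27 / 217131 = 0.1536 m/s2
dV = 0.1536 * 56 = 8.6 m/s

8.6 m/s


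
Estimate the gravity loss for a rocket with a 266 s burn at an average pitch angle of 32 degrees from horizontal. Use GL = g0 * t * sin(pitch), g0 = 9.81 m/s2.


GL = 9.81 * 266 * sin(32 deg) = 1383 m/s

1383 m/s


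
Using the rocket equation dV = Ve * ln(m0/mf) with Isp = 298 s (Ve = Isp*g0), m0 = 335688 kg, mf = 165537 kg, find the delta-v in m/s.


Ve = 298 * 9.81 = 2923.38 m/s
dV = 2923.38 * ln(335688/165537) = 2067 m/s

2067 m/s


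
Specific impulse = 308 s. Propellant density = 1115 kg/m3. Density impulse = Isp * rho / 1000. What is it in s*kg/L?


rho*Isp = 308 * 1115 / 1000 = 343 s*kg/L

343 s*kg/L


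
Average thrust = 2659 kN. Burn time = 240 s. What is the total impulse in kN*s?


It = 2659 * 240 = 638160 kN*s

638160 kN*s


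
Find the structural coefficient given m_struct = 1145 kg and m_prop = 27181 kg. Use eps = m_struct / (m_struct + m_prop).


eps = 1145 / (1145 + 27181) = 0.0404

0.0404


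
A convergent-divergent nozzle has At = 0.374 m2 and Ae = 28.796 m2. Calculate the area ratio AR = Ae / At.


AR = 28.796 / 0.374 = 77.0

77.0


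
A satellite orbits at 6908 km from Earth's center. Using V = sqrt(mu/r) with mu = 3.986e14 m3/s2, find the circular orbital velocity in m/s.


V = sqrt(3.986e14 / 6908000) = 7596 m/s

7596 m/s


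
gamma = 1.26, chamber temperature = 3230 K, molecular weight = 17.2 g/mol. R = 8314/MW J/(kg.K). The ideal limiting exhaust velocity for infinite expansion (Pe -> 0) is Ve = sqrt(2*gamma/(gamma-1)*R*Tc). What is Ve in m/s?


R = 8314 / 17.2 = 483.37 J/(kg.K)
Ve = sqrt(2 * 1.26 / (1.26 - 1) * 483.37 * 3230) = 3890 m/s

3890 m/s


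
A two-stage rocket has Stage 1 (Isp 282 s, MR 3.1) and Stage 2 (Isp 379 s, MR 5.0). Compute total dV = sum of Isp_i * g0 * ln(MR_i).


dV1 = 282 * 9.81 * ln(3.1) = 3129.9 m/s
dV2 = 379 * 9.81 * ln(5.0) = 5983.9 m/s
Total dV = 3129.9 + 5983.9 = 9113.8 m/s ~ 9114 m/s

9114 m/s


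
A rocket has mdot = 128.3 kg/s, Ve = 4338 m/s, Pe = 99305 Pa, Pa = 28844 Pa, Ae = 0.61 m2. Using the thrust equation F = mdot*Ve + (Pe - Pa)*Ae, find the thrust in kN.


F = 128.3 * 4338 + (99305 - 28844) * 0.61 = 599547.0 N = 599.5 kN

599.5 kN


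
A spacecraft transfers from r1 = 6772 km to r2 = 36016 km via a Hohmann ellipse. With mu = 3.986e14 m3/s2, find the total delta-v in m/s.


V1 = sqrt(mu/r1) = 7672.03 m/s
dV1 = V1*(sqrt(2*r2/(r1+r2)) - 1) = 2282.3 m/s
V2 = sqrt(mu/r2) = 3326.76 m/s
dV2 = V2*(1 - sqrt(2*r1/(r1+r2))) = 1455.07 m/s
Total dV = 3737 m/s

3737 m/s


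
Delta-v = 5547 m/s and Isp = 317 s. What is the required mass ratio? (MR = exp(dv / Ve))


Ve = 317 * 9.81 = 3109.77 m/s
MR = exp(5547 / 3109.77) = 5.952

5.952


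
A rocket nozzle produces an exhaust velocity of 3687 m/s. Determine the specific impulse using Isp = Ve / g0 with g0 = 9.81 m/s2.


Isp = Ve / g0 = 3687 / 9.81 = 375.8 s

375.8 s


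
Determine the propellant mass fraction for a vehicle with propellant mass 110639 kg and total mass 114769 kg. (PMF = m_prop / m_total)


PMF = 110639 / 114769 = 0.964

0.964


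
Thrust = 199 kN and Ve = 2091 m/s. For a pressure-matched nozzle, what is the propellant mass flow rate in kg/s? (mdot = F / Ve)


mdot = F / Ve = 199000 / 2091 = 95.2 kg/s

95.2 kg/s


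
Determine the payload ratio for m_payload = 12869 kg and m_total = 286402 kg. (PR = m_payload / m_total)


PR = 12869 / 286402 = 0.0449

0.0449


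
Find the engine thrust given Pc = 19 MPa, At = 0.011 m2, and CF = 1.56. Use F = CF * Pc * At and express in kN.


F = 1.56 * 19e6 * 0.011 = 326040.0 N = 326.0 kN

326.0 kN


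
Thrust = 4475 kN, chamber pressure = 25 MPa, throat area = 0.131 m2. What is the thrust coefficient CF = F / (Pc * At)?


CF = 4475000 / (25e6 * 0.131) = 1.37

1.37


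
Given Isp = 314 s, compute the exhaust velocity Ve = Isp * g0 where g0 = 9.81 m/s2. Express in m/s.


Ve = Isp * g0 = 314 * 9.81 = 3080.3 m/s

3080.3 m/s


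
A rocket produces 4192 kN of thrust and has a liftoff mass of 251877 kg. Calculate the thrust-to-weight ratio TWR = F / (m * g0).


TWR = 4192000 / (251877 * 9.81) = 1.7

1.7


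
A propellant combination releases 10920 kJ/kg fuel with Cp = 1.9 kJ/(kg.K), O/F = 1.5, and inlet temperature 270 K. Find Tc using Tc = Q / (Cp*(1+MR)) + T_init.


Tc = 10920 / (1.9 * (1 + 1.5)) + 270 = 2569 K

2569 K


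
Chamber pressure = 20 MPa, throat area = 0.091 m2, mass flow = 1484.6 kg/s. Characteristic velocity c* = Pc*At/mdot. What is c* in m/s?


c* = 20e6 * 0.091 / 1484.6 = 1226 m/s

1226 m/s


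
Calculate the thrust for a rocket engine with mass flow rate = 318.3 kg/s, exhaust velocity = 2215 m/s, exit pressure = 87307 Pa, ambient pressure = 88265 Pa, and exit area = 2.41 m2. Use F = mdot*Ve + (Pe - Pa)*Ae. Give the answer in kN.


F = 318.3 * 2215 + (87307 - 88265) * 2.41 = 702726.0 N = 702.7 kN

702.7 kN


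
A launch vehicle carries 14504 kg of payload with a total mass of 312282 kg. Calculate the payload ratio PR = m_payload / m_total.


PR = 14504 / 312282 = 0.0464

0.0464


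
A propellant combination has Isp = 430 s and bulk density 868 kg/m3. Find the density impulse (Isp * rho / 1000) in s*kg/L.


rho*Isp = 430 * 868 / 1000 = 373 s*kg/L

373 s*kg/L


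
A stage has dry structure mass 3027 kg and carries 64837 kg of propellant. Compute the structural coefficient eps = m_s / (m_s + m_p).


eps = 3027 / (3027 + 64837) = 0.0446

0.0446


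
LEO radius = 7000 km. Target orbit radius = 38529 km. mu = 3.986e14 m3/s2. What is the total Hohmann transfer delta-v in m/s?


V1 = sqrt(mu/r1) = 7546.05 m/s
dV1 = V1*(sqrt(2*r2/(r1+r2)) - 1) = 2271.08 m/s
V2 = sqrt(mu/r2) = 3216.43 m/s
dV2 = V2*(1 - sqrt(2*r1/(r1+r2))) = 1432.85 m/s
Total dV = 3704 m/s

3704 m/s


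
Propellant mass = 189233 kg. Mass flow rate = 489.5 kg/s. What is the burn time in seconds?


tb = 189233 / 489.5 = 386.6 s

386.6 s


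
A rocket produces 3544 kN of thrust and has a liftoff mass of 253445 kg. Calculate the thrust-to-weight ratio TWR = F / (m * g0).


TWR = 3544000 / (253445 * 9.81) = 1.43

1.43


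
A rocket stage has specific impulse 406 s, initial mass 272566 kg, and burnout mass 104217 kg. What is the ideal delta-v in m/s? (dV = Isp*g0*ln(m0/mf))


Ve = 406 * 9.81 = 3982.86 m/s
dV = 3982.86 * ln(272566/104217) = 3829 m/s

3829 m/s
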